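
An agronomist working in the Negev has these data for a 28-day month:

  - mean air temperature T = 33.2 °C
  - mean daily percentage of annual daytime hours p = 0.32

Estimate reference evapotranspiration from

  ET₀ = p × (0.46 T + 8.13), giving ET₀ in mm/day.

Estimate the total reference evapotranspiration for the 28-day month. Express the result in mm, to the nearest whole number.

ET₀ = 0.32 × (0.46 × 33.2 + 8.13) = 0.32 × 23.402 = 7.4886 mm/d
Monthly total = 7.4886 × 28 = 209.681 mm

210 mm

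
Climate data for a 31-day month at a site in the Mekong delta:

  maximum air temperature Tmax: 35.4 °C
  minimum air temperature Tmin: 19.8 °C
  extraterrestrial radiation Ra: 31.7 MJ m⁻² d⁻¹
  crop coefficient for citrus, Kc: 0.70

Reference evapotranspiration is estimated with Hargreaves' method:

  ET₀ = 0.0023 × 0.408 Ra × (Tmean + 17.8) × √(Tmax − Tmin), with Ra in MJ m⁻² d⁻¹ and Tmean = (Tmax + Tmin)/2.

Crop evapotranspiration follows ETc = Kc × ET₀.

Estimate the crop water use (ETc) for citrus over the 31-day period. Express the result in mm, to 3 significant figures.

Tmean = (35.4 + 19.8)/2 = 27.60 °C
0.408 Ra = 0.408 × 31.7 = 12.9336 mm/d equivalent
ET₀ = 0.0023 × 12.9336 × (27.60 + 17.8) × √15.6 = 0.0023 × 12.9336 × 45.40 × 3.9497 = 5.3342 mm/d
ETc = Kc × ET₀ = 0.70 × 5.3342 = 3.7339 mm/d
Over 31 days: 3.7339 × 31 = 115.751 mm

116 mm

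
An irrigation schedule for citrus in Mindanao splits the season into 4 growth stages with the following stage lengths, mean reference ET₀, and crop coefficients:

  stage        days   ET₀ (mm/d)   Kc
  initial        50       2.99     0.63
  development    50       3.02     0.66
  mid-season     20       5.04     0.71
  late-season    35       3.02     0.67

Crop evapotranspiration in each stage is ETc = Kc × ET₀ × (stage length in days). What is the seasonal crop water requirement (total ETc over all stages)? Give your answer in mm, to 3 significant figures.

336 mm

initial: 0.63 × 2.99 × 50 = 94.19 mm
development: 0.66 × 3.02 × 50 = 99.66 mm
mid-season: 0.71 × 5.04 × 20 = 71.57 mm
late-season: 0.67 × 3.02 × 35 = 70.82 mm
Seasonal total = 336.24 mm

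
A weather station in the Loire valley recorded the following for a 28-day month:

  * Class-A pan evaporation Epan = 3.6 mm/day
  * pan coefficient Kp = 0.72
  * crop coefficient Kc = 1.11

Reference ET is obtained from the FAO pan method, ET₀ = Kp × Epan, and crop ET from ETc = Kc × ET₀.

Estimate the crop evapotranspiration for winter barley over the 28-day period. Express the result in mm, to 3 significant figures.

ET₀ = 0.72 × 3.6 = 2.5920 mm/d
ETc = Kc × ET₀ = 1.11 × 2.5920 = 2.8771 mm/d
Over 28 days: 2.8771 × 28 = 80.559 mm

80.6 mm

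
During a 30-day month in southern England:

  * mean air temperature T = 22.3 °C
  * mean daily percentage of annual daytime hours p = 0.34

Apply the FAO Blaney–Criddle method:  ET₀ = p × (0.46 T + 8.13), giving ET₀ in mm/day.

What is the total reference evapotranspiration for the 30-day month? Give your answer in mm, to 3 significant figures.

ET₀ = 0.34 × (0.46 × 22.3 + 8.13) = 0.34 × 18.388 = 6.2519 mm/d
Monthly total = 6.2519 × 30 = 187.557 mm

188 mm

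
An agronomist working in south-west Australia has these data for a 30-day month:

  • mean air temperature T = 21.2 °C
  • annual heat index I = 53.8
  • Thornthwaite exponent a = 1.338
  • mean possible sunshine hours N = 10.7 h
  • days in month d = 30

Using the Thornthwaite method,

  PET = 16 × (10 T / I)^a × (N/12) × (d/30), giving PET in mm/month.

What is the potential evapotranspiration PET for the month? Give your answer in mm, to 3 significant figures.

89.4 mm

10T/I = 10 × 21.2 / 53.8 = 3.9405
(10T/I)^a = 3.9405^1.338 = 6.2639
Uncorrected PET = 16 × 6.2639 = 100.222 mm
Correction = (N/12)(d/30) = (10.7/12)(30/30) = 0.8917
PET = 100.222 × 0.8917 = 89.368 mm/month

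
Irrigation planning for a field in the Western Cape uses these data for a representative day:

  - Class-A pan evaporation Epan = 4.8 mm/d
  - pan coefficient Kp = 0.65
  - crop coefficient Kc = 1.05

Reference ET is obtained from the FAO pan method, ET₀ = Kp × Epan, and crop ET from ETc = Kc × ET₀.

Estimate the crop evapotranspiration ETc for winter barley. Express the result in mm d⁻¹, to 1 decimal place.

ET₀ = 0.65 × 4.8 = 3.1200 mm/d
ETc = Kc × ET₀ = 1.05 × 3.1200 = 3.2760 mm/d

3.3 mm d⁻¹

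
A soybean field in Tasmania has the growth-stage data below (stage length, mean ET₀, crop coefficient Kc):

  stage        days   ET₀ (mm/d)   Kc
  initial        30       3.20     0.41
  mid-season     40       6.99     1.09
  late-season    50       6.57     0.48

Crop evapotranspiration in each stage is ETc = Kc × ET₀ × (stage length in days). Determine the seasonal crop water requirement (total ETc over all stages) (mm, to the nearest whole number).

502 mm

initial: 0.41 × 3.20 × 30 = 39.36 mm
mid-season: 1.09 × 6.99 × 40 = 304.76 mm
late-season: 0.48 × 6.57 × 50 = 157.68 mm
Seasonal total = 501.80 mm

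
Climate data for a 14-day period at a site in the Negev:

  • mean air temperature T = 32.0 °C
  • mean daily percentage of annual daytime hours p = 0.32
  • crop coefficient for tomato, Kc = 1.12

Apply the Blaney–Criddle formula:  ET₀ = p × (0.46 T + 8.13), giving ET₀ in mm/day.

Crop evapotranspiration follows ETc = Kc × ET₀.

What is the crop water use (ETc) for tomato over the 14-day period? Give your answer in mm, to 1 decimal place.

114.7 mm

ET₀ = 0.32 × (0.46 × 32.0 + 8.13) = 0.32 × 22.850 = 7.3120 mm/d
ETc = Kc × ET₀ = 1.12 × 7.3120 = 8.1894 mm/d
Over 14 days: 8.1894 × 14 = 114.652 mm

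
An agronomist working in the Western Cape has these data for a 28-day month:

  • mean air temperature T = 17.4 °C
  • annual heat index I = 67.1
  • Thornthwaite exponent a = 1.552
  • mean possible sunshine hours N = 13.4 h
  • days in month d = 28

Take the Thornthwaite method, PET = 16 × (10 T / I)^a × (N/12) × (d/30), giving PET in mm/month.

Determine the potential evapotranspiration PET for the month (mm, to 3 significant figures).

10T/I = 10 × 17.4 / 67.1 = 2.5931
(10T/I)^a = 2.5931^1.552 = 4.3878
Uncorrected PET = 16 × 4.3878 = 70.205 mm
Correction = (N/12)(d/30) = (13.4/12)(28/30) = 1.0422
PET = 70.205 × 1.0422 = 73.168 mm/month

73.2 mm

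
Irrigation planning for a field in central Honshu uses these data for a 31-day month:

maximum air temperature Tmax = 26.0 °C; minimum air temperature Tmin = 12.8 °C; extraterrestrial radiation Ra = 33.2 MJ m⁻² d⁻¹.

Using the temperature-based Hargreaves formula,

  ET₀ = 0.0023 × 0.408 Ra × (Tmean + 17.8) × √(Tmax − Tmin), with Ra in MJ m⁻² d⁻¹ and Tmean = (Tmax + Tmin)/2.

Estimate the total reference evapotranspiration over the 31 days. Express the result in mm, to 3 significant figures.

131 mm

Tmean = (26.0 + 12.8)/2 = 19.40 °C
0.408 Ra = 0.408 × 33.2 = 13.5456 mm/d equivalent
ET₀ = 0.0023 × 13.5456 × (19.40 + 17.8) × √13.2 = 0.0023 × 13.5456 × 37.20 × 3.6332 = 4.2107 mm/d
Over 31 days: 4.2107 × 31 = 130.532 mm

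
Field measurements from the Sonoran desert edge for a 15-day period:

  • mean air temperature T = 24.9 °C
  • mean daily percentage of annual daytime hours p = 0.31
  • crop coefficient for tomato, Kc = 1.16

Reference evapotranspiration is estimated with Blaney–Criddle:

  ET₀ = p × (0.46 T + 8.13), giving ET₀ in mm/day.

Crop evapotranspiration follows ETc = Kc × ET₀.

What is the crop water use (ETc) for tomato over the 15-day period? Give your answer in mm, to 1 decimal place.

ET₀ = 0.31 × (0.46 × 24.9 + 8.13) = 0.31 × 19.584 = 6.0710 mm/d
ETc = Kc × ET₀ = 1.16 × 6.0710 = 7.0424 mm/d
Over 15 days: 7.0424 × 15 = 105.636 mm

105.6 mm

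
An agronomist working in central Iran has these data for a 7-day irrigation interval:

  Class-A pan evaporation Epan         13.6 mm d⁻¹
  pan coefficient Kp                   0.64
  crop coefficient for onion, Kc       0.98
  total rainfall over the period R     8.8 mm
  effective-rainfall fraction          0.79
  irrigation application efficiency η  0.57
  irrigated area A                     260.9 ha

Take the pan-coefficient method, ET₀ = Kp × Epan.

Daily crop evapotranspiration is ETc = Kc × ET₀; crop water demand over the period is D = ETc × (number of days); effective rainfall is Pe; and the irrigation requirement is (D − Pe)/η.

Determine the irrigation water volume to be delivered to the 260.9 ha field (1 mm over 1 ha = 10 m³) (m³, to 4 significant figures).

241500 m³

ET₀ = 0.64 × 13.6 = 8.7040 mm/d
ETc = Kc × ET₀ = 0.98 × 8.7040 = 8.5299 mm/d
Crop demand D = ETc × 7 d = 8.5299 × 7 = 59.709 mm
Pe = 0.79 × 8.8 = 6.952 mm
D − Pe = 59.709 − 6.952 = 52.757 mm
Gross irrigation = 52.757 / 0.57 = 92.556 mm
Volume = 92.556 mm × 260.9 ha × 10 = 241478.6 m³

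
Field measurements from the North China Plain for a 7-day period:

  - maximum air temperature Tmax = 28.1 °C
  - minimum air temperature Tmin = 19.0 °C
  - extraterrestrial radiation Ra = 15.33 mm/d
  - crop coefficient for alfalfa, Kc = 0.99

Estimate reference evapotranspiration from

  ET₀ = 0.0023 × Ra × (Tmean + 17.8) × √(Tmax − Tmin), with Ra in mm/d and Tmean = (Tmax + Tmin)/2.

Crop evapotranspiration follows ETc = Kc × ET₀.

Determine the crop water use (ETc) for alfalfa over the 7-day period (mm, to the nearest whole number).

30 mm

Tmean = (28.1 + 19.0)/2 = 23.55 °C
ET₀ = 0.0023 × 15.33 × (23.55 + 17.8) × √9.1 = 0.0023 × 15.33 × 41.35 × 3.0166 = 4.3981 mm/d
ETc = Kc × ET₀ = 0.99 × 4.3981 = 4.3541 mm/d
Over 7 days: 4.3541 × 7 = 30.479 mm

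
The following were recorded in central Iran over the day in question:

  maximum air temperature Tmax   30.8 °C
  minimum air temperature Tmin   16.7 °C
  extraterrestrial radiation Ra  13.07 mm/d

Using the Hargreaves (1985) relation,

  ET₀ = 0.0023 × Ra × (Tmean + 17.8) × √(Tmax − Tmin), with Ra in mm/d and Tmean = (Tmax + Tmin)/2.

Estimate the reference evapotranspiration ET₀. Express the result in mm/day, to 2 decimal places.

4.69 mm/day

Tmean = (30.8 + 16.7)/2 = 23.75 °C
ET₀ = 0.0023 × 13.07 × (23.75 + 17.8) × √14.1 = 0.0023 × 13.07 × 41.55 × 3.7550 = 4.6901 mm/d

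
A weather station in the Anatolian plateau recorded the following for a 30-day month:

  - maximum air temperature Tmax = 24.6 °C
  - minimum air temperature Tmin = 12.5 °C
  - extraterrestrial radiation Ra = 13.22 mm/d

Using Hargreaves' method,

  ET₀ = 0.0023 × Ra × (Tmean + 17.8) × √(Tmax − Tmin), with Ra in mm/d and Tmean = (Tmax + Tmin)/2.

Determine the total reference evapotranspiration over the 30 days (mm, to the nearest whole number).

115 mm

Tmean = (24.6 + 12.5)/2 = 18.55 °C
ET₀ = 0.0023 × 13.22 × (18.55 + 17.8) × √12.1 = 0.0023 × 13.22 × 36.35 × 3.4785 = 3.8446 mm/d
Over 30 days: 3.8446 × 30 = 115.338 mm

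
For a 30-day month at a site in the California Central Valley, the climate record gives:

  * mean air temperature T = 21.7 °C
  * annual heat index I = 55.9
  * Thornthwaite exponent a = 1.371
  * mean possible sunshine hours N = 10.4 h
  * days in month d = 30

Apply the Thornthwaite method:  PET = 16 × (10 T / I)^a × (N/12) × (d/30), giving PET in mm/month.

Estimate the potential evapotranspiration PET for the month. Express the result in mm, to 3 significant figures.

89.0 mm

10T/I = 10 × 21.7 / 55.9 = 3.8819
(10T/I)^a = 3.8819^1.371 = 6.4207
Uncorrected PET = 16 × 6.4207 = 102.731 mm
Correction = (N/12)(d/30) = (10.4/12)(30/30) = 0.8667
PET = 102.731 × 0.8667 = 89.037 mm/month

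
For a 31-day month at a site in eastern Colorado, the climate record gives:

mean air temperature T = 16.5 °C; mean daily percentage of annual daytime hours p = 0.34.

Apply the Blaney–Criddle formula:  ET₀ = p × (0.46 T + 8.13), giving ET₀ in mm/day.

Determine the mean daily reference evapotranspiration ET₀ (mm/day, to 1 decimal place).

5.3 mm/day

ET₀ = 0.34 × (0.46 × 16.5 + 8.13) = 0.34 × 15.720 = 5.3448 mm/d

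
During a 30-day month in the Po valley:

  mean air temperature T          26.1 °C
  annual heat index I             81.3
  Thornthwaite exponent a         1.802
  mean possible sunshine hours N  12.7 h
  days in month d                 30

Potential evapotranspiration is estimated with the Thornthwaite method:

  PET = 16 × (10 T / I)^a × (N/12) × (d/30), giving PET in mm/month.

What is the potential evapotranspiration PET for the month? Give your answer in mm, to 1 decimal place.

138.5 mm

10T/I = 10 × 26.1 / 81.3 = 3.2103
(10T/I)^a = 3.2103^1.802 = 8.1808
Uncorrected PET = 16 × 8.1808 = 130.893 mm
Correction = (N/12)(d/30) = (12.7/12)(30/30) = 1.0583
PET = 130.893 × 1.0583 = 138.524 mm/month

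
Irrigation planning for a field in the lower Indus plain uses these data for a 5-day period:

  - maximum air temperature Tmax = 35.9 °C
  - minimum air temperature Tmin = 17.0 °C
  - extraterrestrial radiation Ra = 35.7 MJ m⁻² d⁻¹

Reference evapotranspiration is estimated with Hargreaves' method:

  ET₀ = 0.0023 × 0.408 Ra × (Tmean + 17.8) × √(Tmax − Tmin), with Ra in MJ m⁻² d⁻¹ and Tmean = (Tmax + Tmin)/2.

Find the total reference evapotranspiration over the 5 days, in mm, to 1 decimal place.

32.2 mm

Tmean = (35.9 + 17.0)/2 = 26.45 °C
0.408 Ra = 0.408 × 35.7 = 14.5656 mm/d equivalent
ET₀ = 0.0023 × 14.5656 × (26.45 + 17.8) × √18.9 = 0.0023 × 14.5656 × 44.25 × 4.3474 = 6.4446 mm/d
Over 5 days: 6.4446 × 5 = 32.223 mm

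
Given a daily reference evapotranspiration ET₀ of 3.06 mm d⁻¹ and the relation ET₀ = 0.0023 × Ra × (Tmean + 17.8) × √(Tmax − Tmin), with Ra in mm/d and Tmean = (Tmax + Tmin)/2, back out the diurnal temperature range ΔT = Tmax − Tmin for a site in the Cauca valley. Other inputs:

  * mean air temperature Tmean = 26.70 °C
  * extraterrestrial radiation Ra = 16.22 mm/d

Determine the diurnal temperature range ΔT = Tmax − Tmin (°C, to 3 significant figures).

3.40 °C

√ΔT = ET₀ / [0.0023 × Ra × (Tmean+17.8)] = 3.06 / (0.0023 × 16.22 × 44.50) = 1.8432
ΔT = 1.8432² = 3.397 °C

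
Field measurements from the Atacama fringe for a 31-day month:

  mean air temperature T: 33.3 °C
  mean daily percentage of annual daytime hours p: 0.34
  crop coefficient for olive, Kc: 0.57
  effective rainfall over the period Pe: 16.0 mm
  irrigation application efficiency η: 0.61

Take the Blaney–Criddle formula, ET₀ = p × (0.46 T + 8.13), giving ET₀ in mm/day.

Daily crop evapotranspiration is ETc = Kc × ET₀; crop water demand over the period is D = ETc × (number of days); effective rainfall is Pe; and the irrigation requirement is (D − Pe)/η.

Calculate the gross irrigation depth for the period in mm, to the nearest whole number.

205 mm

ET₀ = 0.34 × (0.46 × 33.3 + 8.13) = 0.34 × 23.448 = 7.9723 mm/d
ETc = Kc × ET₀ = 0.57 × 7.9723 = 4.5442 mm/d
Crop demand D = ETc × 31 d = 4.5442 × 31 = 140.870 mm
D − Pe = 140.870 − 16.0 = 124.870 mm
Gross irrigation = 124.870 / 0.61 = 204.705 mm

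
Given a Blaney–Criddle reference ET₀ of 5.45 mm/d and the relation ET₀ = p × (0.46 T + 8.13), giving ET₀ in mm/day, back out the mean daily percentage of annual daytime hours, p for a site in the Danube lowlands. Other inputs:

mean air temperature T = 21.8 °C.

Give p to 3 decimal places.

p = ET₀ / (0.46 T + 8.13) = 5.45 / (0.46 × 21.8 + 8.13) = 5.45 / 18.158 = 0.3001

0.300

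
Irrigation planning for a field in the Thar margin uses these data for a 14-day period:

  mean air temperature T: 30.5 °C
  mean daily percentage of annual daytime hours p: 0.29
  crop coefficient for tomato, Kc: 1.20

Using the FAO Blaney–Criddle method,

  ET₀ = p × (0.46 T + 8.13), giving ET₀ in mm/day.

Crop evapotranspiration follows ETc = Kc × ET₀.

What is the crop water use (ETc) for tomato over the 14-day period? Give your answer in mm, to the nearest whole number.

108 mm

ET₀ = 0.29 × (0.46 × 30.5 + 8.13) = 0.29 × 22.160 = 6.4264 mm/d
ETc = Kc × ET₀ = 1.20 × 6.4264 = 7.7117 mm/d
Over 14 days: 7.7117 × 14 = 107.964 mm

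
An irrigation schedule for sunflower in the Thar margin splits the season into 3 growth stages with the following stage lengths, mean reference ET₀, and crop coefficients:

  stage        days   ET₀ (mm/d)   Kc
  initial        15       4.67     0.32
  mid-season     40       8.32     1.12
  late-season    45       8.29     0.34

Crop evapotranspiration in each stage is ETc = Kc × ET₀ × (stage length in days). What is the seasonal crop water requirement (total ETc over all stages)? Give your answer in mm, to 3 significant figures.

522 mm

initial: 0.32 × 4.67 × 15 = 22.42 mm
mid-season: 1.12 × 8.32 × 40 = 372.74 mm
late-season: 0.34 × 8.29 × 45 = 126.84 mm
Seasonal total = 522.00 mm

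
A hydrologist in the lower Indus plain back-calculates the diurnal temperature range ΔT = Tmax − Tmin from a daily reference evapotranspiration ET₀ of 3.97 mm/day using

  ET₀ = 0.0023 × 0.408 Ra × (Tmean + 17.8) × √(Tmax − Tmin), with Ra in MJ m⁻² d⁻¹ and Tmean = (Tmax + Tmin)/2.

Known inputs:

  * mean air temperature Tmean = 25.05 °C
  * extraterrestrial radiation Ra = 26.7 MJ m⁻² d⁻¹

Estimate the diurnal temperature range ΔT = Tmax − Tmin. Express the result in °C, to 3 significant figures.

√ΔT = ET₀ / [0.0023 × 0.408 × Ra × (Tmean+17.8)] = 3.97 / (0.0023 × 10.8936 × 42.85) = 3.6978
ΔT = 3.6978² = 13.674 °C

13.7 °C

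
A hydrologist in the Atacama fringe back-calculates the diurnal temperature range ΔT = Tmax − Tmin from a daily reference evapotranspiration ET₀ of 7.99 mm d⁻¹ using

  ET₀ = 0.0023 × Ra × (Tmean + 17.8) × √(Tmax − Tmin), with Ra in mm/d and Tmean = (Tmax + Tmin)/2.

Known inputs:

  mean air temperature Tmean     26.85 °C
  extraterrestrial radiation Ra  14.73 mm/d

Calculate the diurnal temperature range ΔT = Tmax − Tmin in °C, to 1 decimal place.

27.9 °C

√ΔT = ET₀ / [0.0023 × Ra × (Tmean+17.8)] = 7.99 / (0.0023 × 14.73 × 44.65) = 5.2820
ΔT = 5.2820² = 27.900 °C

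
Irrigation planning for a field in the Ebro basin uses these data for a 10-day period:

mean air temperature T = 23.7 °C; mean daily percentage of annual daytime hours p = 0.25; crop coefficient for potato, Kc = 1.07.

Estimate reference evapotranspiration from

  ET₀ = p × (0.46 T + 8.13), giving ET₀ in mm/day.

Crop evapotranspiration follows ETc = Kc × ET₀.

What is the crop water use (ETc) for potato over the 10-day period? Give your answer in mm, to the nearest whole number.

51 mm

ET₀ = 0.25 × (0.46 × 23.7 + 8.13) = 0.25 × 19.032 = 4.7580 mm/d
ETc = Kc × ET₀ = 1.07 × 4.7580 = 5.0911 mm/d
Over 10 days: 5.0911 × 10 = 50.911 mm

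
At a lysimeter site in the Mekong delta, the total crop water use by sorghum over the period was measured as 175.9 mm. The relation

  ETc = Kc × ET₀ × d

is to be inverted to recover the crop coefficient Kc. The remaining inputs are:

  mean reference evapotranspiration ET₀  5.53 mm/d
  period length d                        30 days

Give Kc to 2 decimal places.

1.06

ETc = Kc × ET₀ × d  ⇒  Kc = ETc / (ET₀ × d)
Kc = 175.9 / (5.53 × 30) = 175.9 / 165.90 = 1.0603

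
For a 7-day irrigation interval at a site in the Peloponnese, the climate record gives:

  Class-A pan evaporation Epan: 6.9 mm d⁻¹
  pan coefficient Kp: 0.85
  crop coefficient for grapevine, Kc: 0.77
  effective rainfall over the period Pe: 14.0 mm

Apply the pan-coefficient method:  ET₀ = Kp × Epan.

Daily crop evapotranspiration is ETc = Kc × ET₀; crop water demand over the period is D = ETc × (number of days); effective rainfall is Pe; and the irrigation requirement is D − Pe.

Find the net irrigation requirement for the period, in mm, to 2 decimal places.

ET₀ = 0.85 × 6.9 = 5.8650 mm/d
ETc = Kc × ET₀ = 0.77 × 5.8650 = 4.5161 mm/d
Crop demand D = ETc × 7 d = 4.5161 × 7 = 31.613 mm
D − Pe = 31.613 − 14.0 = 17.613 mm

17.61 mm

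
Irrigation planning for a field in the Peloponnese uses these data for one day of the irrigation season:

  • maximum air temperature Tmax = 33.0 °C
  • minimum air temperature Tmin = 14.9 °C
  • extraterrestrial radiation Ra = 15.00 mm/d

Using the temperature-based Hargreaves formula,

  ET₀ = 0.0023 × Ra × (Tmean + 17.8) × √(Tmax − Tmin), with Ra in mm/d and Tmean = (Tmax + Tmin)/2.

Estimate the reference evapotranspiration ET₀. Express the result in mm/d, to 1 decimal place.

6.1 mm/d

Tmean = (33.0 + 14.9)/2 = 23.95 °C
ET₀ = 0.0023 × 15.00 × (23.95 + 17.8) × √18.1 = 0.0023 × 15.00 × 41.75 × 4.2544 = 6.1279 mm/d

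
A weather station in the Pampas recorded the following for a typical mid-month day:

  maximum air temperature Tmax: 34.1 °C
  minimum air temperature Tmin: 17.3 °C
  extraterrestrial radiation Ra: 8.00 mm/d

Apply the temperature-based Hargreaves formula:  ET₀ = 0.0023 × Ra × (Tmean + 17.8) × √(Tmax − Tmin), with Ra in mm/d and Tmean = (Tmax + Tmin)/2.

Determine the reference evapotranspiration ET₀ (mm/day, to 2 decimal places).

3.28 mm/day

Tmean = (34.1 + 17.3)/2 = 25.70 °C
ET₀ = 0.0023 × 8.00 × (25.70 + 17.8) × √16.8 = 0.0023 × 8.00 × 43.50 × 4.0988 = 3.2807 mm/d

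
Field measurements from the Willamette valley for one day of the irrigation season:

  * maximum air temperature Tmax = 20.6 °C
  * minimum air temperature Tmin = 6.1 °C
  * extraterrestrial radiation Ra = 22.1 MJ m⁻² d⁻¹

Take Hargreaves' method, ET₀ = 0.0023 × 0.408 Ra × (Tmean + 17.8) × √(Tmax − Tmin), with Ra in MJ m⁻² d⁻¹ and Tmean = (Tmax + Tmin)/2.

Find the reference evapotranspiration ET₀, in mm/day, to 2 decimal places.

Tmean = (20.6 + 6.1)/2 = 13.35 °C
0.408 Ra = 0.408 × 22.1 = 9.0168 mm/d equivalent
ET₀ = 0.0023 × 9.0168 × (13.35 + 17.8) × √14.5 = 0.0023 × 9.0168 × 31.15 × 3.8079 = 2.4599 mm/d

2.46 mm/day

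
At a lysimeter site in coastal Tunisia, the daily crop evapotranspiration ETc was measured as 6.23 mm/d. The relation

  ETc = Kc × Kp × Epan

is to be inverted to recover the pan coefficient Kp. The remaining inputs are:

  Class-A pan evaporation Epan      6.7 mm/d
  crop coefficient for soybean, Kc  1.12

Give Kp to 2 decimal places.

0.83

ETc = Kc × Kp × Epan  ⇒  Kp = ETc / (Kc × Epan)
Kp = 6.23 / (1.12 × 6.7) = 6.23 / 7.504 = 0.8302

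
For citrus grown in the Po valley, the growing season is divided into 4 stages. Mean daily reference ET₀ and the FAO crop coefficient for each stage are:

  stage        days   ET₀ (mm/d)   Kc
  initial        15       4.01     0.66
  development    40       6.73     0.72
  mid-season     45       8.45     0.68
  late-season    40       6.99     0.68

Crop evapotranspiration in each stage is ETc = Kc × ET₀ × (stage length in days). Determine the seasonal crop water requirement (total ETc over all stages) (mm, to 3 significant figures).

682 mm

initial: 0.66 × 4.01 × 15 = 39.70 mm
development: 0.72 × 6.73 × 40 = 193.82 mm
mid-season: 0.68 × 8.45 × 45 = 258.57 mm
late-season: 0.68 × 6.99 × 40 = 190.13 mm
Seasonal total = 682.22 mm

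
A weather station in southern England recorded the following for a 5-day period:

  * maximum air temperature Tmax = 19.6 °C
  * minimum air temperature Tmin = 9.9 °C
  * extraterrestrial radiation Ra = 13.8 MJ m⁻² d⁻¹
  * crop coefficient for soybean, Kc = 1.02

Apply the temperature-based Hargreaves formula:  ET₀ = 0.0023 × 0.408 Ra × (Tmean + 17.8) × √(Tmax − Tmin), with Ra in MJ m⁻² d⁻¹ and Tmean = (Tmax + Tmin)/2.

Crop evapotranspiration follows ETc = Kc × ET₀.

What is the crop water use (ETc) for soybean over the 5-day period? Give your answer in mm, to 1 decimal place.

6.7 mm

Tmean = (19.6 + 9.9)/2 = 14.75 °C
0.408 Ra = 0.408 × 13.8 = 5.6304 mm/d equivalent
ET₀ = 0.0023 × 5.6304 × (14.75 + 17.8) × √9.7 = 0.0023 × 5.6304 × 32.55 × 3.1145 = 1.3128 mm/d
ETc = Kc × ET₀ = 1.02 × 1.3128 = 1.3391 mm/d
Over 5 days: 1.3391 × 5 = 6.696 mm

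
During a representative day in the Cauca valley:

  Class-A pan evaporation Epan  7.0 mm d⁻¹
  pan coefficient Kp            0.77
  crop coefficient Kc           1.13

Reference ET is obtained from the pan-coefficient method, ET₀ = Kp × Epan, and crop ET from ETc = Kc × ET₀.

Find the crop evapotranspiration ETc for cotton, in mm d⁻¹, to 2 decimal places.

ET₀ = 0.77 × 7.0 = 5.3900 mm/d
ETc = Kc × ET₀ = 1.13 × 5.3900 = 6.0907 mm/d

6.09 mm d⁻¹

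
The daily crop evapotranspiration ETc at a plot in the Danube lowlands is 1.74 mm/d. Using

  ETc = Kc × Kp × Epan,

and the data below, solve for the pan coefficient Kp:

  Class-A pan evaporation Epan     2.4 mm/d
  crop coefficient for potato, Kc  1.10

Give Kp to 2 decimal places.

0.66

ETc = Kc × Kp × Epan  ⇒  Kp = ETc / (Kc × Epan)
Kp = 1.74 / (1.10 × 2.4) = 1.74 / 2.640 = 0.6591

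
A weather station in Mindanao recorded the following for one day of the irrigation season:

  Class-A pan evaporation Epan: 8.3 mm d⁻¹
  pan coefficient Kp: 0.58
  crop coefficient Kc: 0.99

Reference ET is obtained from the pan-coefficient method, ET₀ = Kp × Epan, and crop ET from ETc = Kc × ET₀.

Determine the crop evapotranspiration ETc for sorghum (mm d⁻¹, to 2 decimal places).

4.77 mm d⁻¹

ET₀ = 0.58 × 8.3 = 4.8140 mm/d
ETc = Kc × ET₀ = 0.99 × 4.8140 = 4.7659 mm/d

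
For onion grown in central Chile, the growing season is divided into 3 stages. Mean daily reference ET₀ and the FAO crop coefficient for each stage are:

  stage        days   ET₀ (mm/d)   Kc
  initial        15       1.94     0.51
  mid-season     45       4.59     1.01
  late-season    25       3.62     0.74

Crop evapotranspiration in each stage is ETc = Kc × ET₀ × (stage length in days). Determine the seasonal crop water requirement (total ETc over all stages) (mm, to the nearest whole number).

290 mm

initial: 0.51 × 1.94 × 15 = 14.84 mm
mid-season: 1.01 × 4.59 × 45 = 208.62 mm
late-season: 0.74 × 3.62 × 25 = 66.97 mm
Seasonal total = 290.43 mm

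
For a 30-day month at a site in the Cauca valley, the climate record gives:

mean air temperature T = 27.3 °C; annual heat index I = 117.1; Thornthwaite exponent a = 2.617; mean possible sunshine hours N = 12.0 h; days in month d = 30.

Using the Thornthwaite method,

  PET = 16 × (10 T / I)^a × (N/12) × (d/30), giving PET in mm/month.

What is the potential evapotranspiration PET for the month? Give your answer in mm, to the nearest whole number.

147 mm

10T/I = 10 × 27.3 / 117.1 = 2.3313
(10T/I)^a = 2.3313^2.617 = 9.1623
Uncorrected PET = 16 × 9.1623 = 146.597 mm
Correction = (N/12)(d/30) = (12.0/12)(30/30) = 1.0000
PET = 146.597 × 1.0000 = 146.597 mm/month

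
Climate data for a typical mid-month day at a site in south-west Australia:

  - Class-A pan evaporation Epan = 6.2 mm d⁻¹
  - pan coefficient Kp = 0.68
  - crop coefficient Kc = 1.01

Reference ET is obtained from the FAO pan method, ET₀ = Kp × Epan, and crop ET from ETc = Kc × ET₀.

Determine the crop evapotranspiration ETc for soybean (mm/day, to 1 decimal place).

ET₀ = 0.68 × 6.2 = 4.2160 mm/d
ETc = Kc × ET₀ = 1.01 × 4.2160 = 4.2582 mm/d

4.3 mm/day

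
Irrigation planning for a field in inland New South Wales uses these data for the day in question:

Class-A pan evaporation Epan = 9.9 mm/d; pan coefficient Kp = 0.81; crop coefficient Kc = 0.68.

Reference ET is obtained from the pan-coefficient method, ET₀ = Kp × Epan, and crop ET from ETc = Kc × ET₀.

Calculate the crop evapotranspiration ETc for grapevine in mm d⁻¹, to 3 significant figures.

ET₀ = 0.81 × 9.9 = 8.0190 mm/d
ETc = Kc × ET₀ = 0.68 × 8.0190 = 5.4529 mm/d

5.45 mm d⁻¹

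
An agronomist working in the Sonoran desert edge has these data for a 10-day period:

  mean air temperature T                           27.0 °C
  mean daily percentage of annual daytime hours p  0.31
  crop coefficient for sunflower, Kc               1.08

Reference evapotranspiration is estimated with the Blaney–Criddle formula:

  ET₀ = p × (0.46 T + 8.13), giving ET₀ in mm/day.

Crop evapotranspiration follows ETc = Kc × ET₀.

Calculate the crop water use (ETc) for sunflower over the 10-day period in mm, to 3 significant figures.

68.8 mm

ET₀ = 0.31 × (0.46 × 27.0 + 8.13) = 0.31 × 20.550 = 6.3705 mm/d
ETc = Kc × ET₀ = 1.08 × 6.3705 = 6.8801 mm/d
Over 10 days: 6.8801 × 10 = 68.801 mm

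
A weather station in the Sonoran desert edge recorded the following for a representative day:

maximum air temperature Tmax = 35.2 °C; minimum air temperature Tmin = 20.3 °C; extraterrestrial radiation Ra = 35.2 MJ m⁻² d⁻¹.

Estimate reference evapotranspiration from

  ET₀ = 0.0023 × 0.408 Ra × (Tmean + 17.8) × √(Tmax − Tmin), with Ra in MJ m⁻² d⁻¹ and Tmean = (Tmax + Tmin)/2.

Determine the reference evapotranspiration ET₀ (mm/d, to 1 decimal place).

Tmean = (35.2 + 20.3)/2 = 27.75 °C
0.408 Ra = 0.408 × 35.2 = 14.3616 mm/d equivalent
ET₀ = 0.0023 × 14.3616 × (27.75 + 17.8) × √14.9 = 0.0023 × 14.3616 × 45.55 × 3.8601 = 5.8079 mm/d

5.8 mm/d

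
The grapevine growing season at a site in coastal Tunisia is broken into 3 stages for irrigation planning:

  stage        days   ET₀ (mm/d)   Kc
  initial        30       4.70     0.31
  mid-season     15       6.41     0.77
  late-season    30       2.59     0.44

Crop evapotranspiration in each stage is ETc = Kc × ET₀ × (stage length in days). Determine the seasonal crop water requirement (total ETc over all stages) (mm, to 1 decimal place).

151.9 mm

initial: 0.31 × 4.70 × 30 = 43.71 mm
mid-season: 0.77 × 6.41 × 15 = 74.04 mm
late-season: 0.44 × 2.59 × 30 = 34.19 mm
Seasonal total = 151.94 mm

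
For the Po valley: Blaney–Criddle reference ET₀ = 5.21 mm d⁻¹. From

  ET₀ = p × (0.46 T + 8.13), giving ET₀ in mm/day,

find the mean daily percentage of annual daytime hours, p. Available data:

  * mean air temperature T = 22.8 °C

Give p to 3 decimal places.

p = ET₀ / (0.46 T + 8.13) = 5.21 / (0.46 × 22.8 + 8.13) = 5.21 / 18.618 = 0.2798

0.280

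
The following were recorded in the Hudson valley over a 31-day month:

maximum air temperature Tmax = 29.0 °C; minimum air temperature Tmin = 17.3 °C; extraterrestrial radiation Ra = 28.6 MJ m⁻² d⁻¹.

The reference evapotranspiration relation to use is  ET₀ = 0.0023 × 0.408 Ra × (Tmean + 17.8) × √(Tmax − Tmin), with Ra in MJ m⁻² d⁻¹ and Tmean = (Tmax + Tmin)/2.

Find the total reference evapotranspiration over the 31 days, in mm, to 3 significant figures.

117 mm

Tmean = (29.0 + 17.3)/2 = 23.15 °C
0.408 Ra = 0.408 × 28.6 = 11.6688 mm/d equivalent
ET₀ = 0.0023 × 11.6688 × (23.15 + 17.8) × √11.7 = 0.0023 × 11.6688 × 40.95 × 3.4205 = 3.7592 mm/d
Over 31 days: 3.7592 × 31 = 116.535 mm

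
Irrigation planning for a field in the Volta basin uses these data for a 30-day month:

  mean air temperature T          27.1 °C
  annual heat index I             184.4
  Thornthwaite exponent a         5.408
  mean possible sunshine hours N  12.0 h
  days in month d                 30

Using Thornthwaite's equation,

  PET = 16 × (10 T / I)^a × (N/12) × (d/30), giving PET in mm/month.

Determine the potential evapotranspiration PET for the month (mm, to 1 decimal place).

10T/I = 10 × 27.1 / 184.4 = 1.4696
(10T/I)^a = 1.4696^5.408 = 8.0207
Uncorrected PET = 16 × 8.0207 = 128.331 mm
Correction = (N/12)(d/30) = (12.0/12)(30/30) = 1.0000
PET = 128.331 × 1.0000 = 128.331 mm/month

128.3 mm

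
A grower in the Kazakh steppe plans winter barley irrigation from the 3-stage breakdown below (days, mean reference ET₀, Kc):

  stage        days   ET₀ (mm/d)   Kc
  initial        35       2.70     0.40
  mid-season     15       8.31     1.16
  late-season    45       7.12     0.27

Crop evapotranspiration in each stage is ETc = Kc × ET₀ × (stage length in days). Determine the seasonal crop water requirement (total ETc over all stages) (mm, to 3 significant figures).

initial: 0.40 × 2.70 × 35 = 37.80 mm
mid-season: 1.16 × 8.31 × 15 = 144.59 mm
late-season: 0.27 × 7.12 × 45 = 86.51 mm
Seasonal total = 268.90 mm

269 mm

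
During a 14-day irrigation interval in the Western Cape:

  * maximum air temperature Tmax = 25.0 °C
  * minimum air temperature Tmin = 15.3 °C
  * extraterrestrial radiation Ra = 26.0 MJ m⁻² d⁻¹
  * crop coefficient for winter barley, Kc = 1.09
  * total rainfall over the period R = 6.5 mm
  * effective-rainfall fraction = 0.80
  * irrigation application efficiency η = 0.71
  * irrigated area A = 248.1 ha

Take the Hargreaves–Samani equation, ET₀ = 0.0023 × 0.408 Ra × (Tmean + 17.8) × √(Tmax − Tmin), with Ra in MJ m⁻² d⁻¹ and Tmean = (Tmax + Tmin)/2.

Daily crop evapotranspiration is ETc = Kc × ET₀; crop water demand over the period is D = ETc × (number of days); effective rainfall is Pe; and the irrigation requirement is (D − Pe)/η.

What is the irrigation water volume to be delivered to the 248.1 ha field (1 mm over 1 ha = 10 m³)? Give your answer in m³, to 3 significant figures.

Tmean = (25.0 + 15.3)/2 = 20.15 °C
0.408 Ra = 0.408 × 26.0 = 10.6080 mm/d equivalent
ET₀ = 0.0023 × 10.6080 × (20.15 + 17.8) × √9.7 = 0.0023 × 10.6080 × 37.95 × 3.1145 = 2.8838 mm/d
ETc = Kc × ET₀ = 1.09 × 2.8838 = 3.1433 mm/d
Crop demand D = ETc × 14 d = 3.1433 × 14 = 44.006 mm
Pe = 0.80 × 6.5 = 5.200 mm
D − Pe = 44.006 − 5.200 = 38.806 mm
Gross irrigation = 38.806 / 0.71 = 54.656 mm
Volume = 54.656 mm × 248.1 ha × 10 = 135601.5 m³

136000 m³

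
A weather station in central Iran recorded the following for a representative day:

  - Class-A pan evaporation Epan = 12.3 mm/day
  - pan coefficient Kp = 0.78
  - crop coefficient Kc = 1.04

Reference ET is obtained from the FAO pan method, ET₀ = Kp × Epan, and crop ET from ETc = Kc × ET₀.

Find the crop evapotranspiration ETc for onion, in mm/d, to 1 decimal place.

ET₀ = 0.78 × 12.3 = 9.5940 mm/d
ETc = Kc × ET₀ = 1.04 × 9.5940 = 9.9778 mm/d

10.0 mm/d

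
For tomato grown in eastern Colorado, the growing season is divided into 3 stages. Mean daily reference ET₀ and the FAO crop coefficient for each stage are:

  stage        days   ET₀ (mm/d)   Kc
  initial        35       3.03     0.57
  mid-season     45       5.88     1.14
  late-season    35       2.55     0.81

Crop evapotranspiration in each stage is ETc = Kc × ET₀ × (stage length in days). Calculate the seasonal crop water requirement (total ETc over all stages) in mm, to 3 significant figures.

434 mm

initial: 0.57 × 3.03 × 35 = 60.45 mm
mid-season: 1.14 × 5.88 × 45 = 301.64 mm
late-season: 0.81 × 2.55 × 35 = 72.29 mm
Seasonal total = 434.38 mm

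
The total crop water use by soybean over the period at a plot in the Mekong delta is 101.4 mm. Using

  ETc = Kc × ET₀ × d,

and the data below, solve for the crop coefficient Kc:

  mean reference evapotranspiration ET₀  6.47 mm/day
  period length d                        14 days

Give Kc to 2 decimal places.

ETc = Kc × ET₀ × d  ⇒  Kc = ETc / (ET₀ × d)
Kc = 101.4 / (6.47 × 14) = 101.4 / 90.58 = 1.1195

1.12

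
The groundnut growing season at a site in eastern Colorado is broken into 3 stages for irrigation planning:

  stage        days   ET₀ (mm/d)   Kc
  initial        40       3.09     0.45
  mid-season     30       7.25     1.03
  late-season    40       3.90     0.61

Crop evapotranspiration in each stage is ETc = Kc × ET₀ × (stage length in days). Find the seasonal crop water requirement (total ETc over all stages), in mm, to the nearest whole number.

initial: 0.45 × 3.09 × 40 = 55.62 mm
mid-season: 1.03 × 7.25 × 30 = 224.03 mm
late-season: 0.61 × 3.90 × 40 = 95.16 mm
Seasonal total = 374.81 mm

375 mm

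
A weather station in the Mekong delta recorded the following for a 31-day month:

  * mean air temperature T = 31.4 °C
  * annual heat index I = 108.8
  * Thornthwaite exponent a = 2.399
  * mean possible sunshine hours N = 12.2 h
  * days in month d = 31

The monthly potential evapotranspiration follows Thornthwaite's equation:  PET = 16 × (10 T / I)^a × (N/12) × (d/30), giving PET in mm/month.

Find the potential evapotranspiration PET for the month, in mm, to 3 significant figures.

10T/I = 10 × 31.4 / 108.8 = 2.8860
(10T/I)^a = 2.8860^2.399 = 12.7131
Uncorrected PET = 16 × 12.7131 = 203.410 mm
Correction = (N/12)(d/30) = (12.2/12)(31/30) = 1.0506
PET = 203.410 × 1.0506 = 213.703 mm/month

214 mm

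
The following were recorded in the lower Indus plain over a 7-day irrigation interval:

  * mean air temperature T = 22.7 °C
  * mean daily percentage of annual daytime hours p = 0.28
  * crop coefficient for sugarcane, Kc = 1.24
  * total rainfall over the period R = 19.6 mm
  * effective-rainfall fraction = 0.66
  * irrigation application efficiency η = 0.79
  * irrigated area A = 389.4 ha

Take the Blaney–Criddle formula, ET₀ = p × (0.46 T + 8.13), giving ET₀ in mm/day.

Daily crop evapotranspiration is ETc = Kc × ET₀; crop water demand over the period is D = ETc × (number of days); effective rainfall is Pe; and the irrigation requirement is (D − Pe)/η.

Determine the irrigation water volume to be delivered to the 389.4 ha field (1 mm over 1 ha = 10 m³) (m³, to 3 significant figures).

ET₀ = 0.28 × (0.46 × 22.7 + 8.13) = 0.28 × 18.572 = 5.2002 mm/d
ETc = Kc × ET₀ = 1.24 × 5.2002 = 6.4482 mm/d
Crop demand D = ETc × 7 d = 6.4482 × 7 = 45.137 mm
Pe = 0.66 × 19.6 = 12.936 mm
D − Pe = 45.137 − 12.936 = 32.201 mm
Gross irrigation = 32.201 / 0.79 = 40.761 mm
Volume = 40.761 mm × 389.4 ha × 10 = 158723.3 m³

159000 m³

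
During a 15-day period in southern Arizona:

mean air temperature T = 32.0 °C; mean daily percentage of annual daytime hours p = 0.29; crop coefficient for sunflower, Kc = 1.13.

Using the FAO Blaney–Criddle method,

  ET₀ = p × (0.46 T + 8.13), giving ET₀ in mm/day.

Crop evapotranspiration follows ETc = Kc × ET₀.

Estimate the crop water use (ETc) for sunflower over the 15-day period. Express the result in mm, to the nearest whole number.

ET₀ = 0.29 × (0.46 × 32.0 + 8.13) = 0.29 × 22.850 = 6.6265 mm/d
ETc = Kc × ET₀ = 1.13 × 6.6265 = 7.4879 mm/d
Over 15 days: 7.4879 × 15 = 112.319 mm

112 mm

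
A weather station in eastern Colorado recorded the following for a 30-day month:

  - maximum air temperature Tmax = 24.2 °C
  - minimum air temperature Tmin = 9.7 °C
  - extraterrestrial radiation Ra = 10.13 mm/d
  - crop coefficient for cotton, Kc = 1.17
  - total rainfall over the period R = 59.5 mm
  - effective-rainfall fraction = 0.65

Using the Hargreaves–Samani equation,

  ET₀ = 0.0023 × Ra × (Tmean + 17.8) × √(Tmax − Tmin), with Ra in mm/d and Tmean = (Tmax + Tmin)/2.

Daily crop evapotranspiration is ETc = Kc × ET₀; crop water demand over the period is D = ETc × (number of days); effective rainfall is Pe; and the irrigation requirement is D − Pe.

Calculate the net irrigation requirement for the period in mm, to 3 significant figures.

69.5 mm

Tmean = (24.2 + 9.7)/2 = 16.95 °C
ET₀ = 0.0023 × 10.13 × (16.95 + 17.8) × √14.5 = 0.0023 × 10.13 × 34.75 × 3.8079 = 3.0830 mm/d
ETc = Kc × ET₀ = 1.17 × 3.0830 = 3.6071 mm/d
Crop demand D = ETc × 30 d = 3.6071 × 30 = 108.213 mm
Pe = 0.65 × 59.5 = 38.675 mm
D − Pe = 108.213 − 38.675 = 69.538 mm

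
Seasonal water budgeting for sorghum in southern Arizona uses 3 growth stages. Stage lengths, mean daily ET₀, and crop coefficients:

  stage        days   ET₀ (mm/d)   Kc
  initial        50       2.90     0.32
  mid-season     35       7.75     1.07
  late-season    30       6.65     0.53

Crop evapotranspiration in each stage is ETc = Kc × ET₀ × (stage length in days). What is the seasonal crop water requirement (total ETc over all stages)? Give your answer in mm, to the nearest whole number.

initial: 0.32 × 2.90 × 50 = 46.40 mm
mid-season: 1.07 × 7.75 × 35 = 290.24 mm
late-season: 0.53 × 6.65 × 30 = 105.74 mm
Seasonal total = 442.38 mm

442 mm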